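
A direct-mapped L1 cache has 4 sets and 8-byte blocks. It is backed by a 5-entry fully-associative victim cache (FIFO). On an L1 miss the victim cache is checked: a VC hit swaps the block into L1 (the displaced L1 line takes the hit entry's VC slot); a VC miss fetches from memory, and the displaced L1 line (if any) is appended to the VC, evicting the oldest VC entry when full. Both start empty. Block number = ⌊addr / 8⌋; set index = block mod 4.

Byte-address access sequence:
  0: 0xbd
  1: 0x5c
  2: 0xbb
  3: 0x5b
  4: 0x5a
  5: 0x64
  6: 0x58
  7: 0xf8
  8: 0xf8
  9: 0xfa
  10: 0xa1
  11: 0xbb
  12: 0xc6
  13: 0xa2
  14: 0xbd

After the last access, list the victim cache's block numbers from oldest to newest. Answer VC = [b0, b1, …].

VC = [31, 11, 12, 24]

  [0] addr=0xbd blk=23 s=3: MISS | VC []
  [1] addr=0x5c blk=11 s=3: MISS | VC [23]
  [2] addr=0xbb blk=23 s=3: VC-HIT | VC [11]
  [3] addr=0x5b blk=11 s=3: VC-HIT | VC [23]
  [4] addr=0x5a blk=11 s=3: L1-HIT | VC [23]
  [5] addr=0x64 blk=12 s=0: MISS | VC [23]
  [6] addr=0x58 blk=11 s=3: L1-HIT | VC [23]
  [7] addr=0xf8 blk=31 s=3: MISS | VC [23, 11]
  [8] addr=0xf8 blk=31 s=3: L1-HIT | VC [23, 11]
  [9] addr=0xfa blk=31 s=3: L1-HIT | VC [23, 11]
  [10] addr=0xa1 blk=20 s=0: MISS | VC [23, 11, 12]
  [11] addr=0xbb blk=23 s=3: VC-HIT | VC [31, 11, 12]
  [12] addr=0xc6 blk=24 s=0: MISS | VC [31, 11, 12, 20]
  [13] addr=0xa2 blk=20 s=0: VC-HIT | VC [31, 11, 12, 24]
  [14] addr=0xbd blk=23 s=3: L1-HIT | VC [31, 11, 12, 24]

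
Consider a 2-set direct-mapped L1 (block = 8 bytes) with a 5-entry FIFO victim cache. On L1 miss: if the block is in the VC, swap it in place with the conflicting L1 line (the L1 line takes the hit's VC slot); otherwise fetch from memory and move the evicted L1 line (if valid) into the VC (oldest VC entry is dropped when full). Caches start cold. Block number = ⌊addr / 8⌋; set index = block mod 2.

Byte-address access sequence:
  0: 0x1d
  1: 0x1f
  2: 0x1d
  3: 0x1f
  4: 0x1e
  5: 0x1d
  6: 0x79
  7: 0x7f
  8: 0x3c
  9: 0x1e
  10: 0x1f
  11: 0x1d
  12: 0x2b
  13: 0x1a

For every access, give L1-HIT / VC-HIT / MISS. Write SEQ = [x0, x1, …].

#0 0x1d→b3/s1 MISS; vc=[]
#1 0x1f→b3/s1 L1-HIT; vc=[]
#2 0x1d→b3/s1 L1-HIT; vc=[]
#3 0x1f→b3/s1 L1-HIT; vc=[]
#4 0x1e→b3/s1 L1-HIT; vc=[]
#5 0x1d→b3/s1 L1-HIT; vc=[]
#6 0x79→b15/s1 MISS; vc=[3]
#7 0x7f→b15/s1 L1-HIT; vc=[3]
#8 0x3c→b7/s1 MISS; vc=[3,15]
#9 0x1e→b3/s1 VC-HIT; vc=[7,15]
#10 0x1f→b3/s1 L1-HIT; vc=[7,15]
#11 0x1d→b3/s1 L1-HIT; vc=[7,15]
#12 0x2b→b5/s1 MISS; vc=[7,15,3]
#13 0x1a→b3/s1 VC-HIT; vc=[7,15,5]

SEQ = [MISS, L1-HIT, L1-HIT, L1-HIT, L1-HIT, L1-HIT, MISS, L1-HIT, MISS, VC-HIT, L1-HIT, L1-HIT, MISS, VC-HIT]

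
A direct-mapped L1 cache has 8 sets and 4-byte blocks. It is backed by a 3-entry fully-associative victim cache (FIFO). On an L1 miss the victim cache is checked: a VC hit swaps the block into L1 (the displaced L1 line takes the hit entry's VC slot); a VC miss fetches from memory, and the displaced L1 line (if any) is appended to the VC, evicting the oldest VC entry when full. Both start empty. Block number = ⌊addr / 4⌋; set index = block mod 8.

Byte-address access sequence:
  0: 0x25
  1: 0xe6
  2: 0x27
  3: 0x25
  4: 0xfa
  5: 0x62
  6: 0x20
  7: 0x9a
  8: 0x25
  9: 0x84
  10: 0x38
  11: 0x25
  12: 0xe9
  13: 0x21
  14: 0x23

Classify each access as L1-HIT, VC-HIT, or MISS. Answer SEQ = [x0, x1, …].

SEQ = [MISS, MISS, VC-HIT, L1-HIT, MISS, MISS, MISS, MISS, L1-HIT, MISS, MISS, VC-HIT, MISS, L1-HIT, L1-HIT]

0: 0x25 (blk 9, set 1) → MISS  vc=[]
1: 0xe6 (blk 57, set 1) → MISS  vc=[9]
2: 0x27 (blk 9, set 1) → VC-HIT  vc=[57]
3: 0x25 (blk 9, set 1) → L1-HIT  vc=[57]
4: 0xfa (blk 62, set 6) → MISS  vc=[57]
5: 0x62 (blk 24, set 0) → MISS  vc=[57]
6: 0x20 (blk 8, set 0) → MISS  vc=[57, 24]
7: 0x9a (blk 38, set 6) → MISS  vc=[57, 24, 62]
8: 0x25 (blk 9, set 1) → L1-HIT  vc=[57, 24, 62]
9: 0x84 (blk 33, set 1) → MISS  vc=[24, 62, 9]
10: 0x38 (blk 14, set 6) → MISS  vc=[62, 9, 38]
11: 0x25 (blk 9, set 1) → VC-HIT  vc=[62, 33, 38]
12: 0xe9 (blk 58, set 2) → MISS  vc=[62, 33, 38]
13: 0x21 (blk 8, set 0) → L1-HIT  vc=[62, 33, 38]
14: 0x23 (blk 8, set 0) → L1-HIT  vc=[62, 33, 38]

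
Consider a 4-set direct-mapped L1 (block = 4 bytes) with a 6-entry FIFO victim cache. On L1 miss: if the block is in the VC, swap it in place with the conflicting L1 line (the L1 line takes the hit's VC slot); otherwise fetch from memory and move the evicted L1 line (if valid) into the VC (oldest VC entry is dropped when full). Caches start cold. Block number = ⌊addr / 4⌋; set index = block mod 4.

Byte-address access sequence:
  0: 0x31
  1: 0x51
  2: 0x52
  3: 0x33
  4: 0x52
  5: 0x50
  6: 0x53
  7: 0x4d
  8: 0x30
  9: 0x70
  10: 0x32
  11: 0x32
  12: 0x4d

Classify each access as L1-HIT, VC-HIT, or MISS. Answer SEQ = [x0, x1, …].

0: 0x31 (blk 12, set 0) → MISS  vc=[]
1: 0x51 (blk 20, set 0) → MISS  vc=[12]
2: 0x52 (blk 20, set 0) → L1-HIT  vc=[12]
3: 0x33 (blk 12, set 0) → VC-HIT  vc=[20]
4: 0x52 (blk 20, set 0) → VC-HIT  vc=[12]
5: 0x50 (blk 20, set 0) → L1-HIT  vc=[12]
6: 0x53 (blk 20, set 0) → L1-HIT  vc=[12]
7: 0x4d (blk 19, set 3) → MISS  vc=[12]
8: 0x30 (blk 12, set 0) → VC-HIT  vc=[20]
9: 0x70 (blk 28, set 0) → MISS  vc=[20, 12]
10: 0x32 (blk 12, set 0) → VC-HIT  vc=[20, 28]
11: 0x32 (blk 12, set 0) → L1-HIT  vc=[20, 28]
12: 0x4d (blk 19, set 3) → L1-HIT  vc=[20, 28]

SEQ = [MISS, MISS, L1-HIT, VC-HIT, VC-HIT, L1-HIT, L1-HIT, MISS, VC-HIT, MISS, VC-HIT, L1-HIT, L1-HIT]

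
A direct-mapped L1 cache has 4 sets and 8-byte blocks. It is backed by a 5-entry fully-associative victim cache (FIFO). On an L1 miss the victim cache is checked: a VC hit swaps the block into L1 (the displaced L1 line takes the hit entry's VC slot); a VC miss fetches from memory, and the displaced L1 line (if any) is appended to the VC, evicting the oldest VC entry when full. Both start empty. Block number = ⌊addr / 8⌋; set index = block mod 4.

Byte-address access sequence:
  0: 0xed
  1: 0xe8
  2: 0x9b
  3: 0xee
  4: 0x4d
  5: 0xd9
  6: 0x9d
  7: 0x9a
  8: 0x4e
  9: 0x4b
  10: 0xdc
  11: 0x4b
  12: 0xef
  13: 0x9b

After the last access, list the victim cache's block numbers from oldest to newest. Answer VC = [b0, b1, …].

VC = [9, 27]

0: 0xed (blk 29, set 1) → MISS  vc=[]
1: 0xe8 (blk 29, set 1) → L1-HIT  vc=[]
2: 0x9b (blk 19, set 3) → MISS  vc=[]
3: 0xee (blk 29, set 1) → L1-HIT  vc=[]
4: 0x4d (blk 9, set 1) → MISS  vc=[29]
5: 0xd9 (blk 27, set 3) → MISS  vc=[29, 19]
6: 0x9d (blk 19, set 3) → VC-HIT  vc=[29, 27]
7: 0x9a (blk 19, set 3) → L1-HIT  vc=[29, 27]
8: 0x4e (blk 9, set 1) → L1-HIT  vc=[29, 27]
9: 0x4b (blk 9, set 1) → L1-HIT  vc=[29, 27]
10: 0xdc (blk 27, set 3) → VC-HIT  vc=[29, 19]
11: 0x4b (blk 9, set 1) → L1-HIT  vc=[29, 19]
12: 0xef (blk 29, set 1) → VC-HIT  vc=[9, 19]
13: 0x9b (blk 19, set 3) → VC-HIT  vc=[9, 27]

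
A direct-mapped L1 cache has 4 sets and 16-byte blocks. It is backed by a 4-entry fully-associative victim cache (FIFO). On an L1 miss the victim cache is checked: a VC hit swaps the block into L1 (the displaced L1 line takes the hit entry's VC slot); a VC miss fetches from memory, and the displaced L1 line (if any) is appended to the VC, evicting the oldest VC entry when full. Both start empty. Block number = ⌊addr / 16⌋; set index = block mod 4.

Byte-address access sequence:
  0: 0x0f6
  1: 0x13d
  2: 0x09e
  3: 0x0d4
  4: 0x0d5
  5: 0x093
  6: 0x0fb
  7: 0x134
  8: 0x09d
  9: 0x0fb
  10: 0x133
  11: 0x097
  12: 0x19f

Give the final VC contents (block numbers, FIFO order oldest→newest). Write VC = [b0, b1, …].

  [0] addr=0xf6 blk=15 s=3: MISS | VC []
  [1] addr=0x13d blk=19 s=3: MISS | VC [15]
  [2] addr=0x9e blk=9 s=1: MISS | VC [15]
  [3] addr=0xd4 blk=13 s=1: MISS | VC [15, 9]
  [4] addr=0xd5 blk=13 s=1: L1-HIT | VC [15, 9]
  [5] addr=0x93 blk=9 s=1: VC-HIT | VC [15, 13]
  [6] addr=0xfb blk=15 s=3: VC-HIT | VC [19, 13]
  [7] addr=0x134 blk=19 s=3: VC-HIT | VC [15, 13]
  [8] addr=0x9d blk=9 s=1: L1-HIT | VC [15, 13]
  [9] addr=0xfb blk=15 s=3: VC-HIT | VC [19, 13]
  [10] addr=0x133 blk=19 s=3: VC-HIT | VC [15, 13]
  [11] addr=0x97 blk=9 s=1: L1-HIT | VC [15, 13]
  [12] addr=0x19f blk=25 s=1: MISS | VC [15, 13, 9]

VC = [15, 13, 9]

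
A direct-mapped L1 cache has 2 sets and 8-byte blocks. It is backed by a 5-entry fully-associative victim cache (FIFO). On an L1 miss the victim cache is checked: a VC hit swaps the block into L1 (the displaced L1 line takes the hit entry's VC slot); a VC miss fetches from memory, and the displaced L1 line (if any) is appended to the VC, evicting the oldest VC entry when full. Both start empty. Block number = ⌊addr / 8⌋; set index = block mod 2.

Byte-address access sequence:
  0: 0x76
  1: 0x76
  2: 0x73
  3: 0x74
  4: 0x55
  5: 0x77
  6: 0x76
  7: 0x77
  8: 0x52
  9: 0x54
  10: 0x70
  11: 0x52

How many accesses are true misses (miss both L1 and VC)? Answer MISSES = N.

  [0] addr=0x76 blk=14 s=0: MISS | VC []
  [1] addr=0x76 blk=14 s=0: L1-HIT | VC []
  [2] addr=0x73 blk=14 s=0: L1-HIT | VC []
  [3] addr=0x74 blk=14 s=0: L1-HIT | VC []
  [4] addr=0x55 blk=10 s=0: MISS | VC [14]
  [5] addr=0x77 blk=14 s=0: VC-HIT | VC [10]
  [6] addr=0x76 blk=14 s=0: L1-HIT | VC [10]
  [7] addr=0x77 blk=14 s=0: L1-HIT | VC [10]
  [8] addr=0x52 blk=10 s=0: VC-HIT | VC [14]
  [9] addr=0x54 blk=10 s=0: L1-HIT | VC [14]
  [10] addr=0x70 blk=14 s=0: VC-HIT | VC [10]
  [11] addr=0x52 blk=10 s=0: VC-HIT | VC [14]

MISSES = 2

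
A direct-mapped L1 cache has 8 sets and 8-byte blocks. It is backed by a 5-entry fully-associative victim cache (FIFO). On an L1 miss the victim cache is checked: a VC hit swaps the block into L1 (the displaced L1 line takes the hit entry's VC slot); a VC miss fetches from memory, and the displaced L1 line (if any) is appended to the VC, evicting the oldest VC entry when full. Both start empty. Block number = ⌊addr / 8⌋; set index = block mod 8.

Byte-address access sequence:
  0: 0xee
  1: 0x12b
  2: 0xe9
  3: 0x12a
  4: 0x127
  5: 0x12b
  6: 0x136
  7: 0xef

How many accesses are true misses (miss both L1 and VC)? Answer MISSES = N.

0: 0xee (blk 29, set 5) → MISS  vc=[]
1: 0x12b (blk 37, set 5) → MISS  vc=[29]
2: 0xe9 (blk 29, set 5) → VC-HIT  vc=[37]
3: 0x12a (blk 37, set 5) → VC-HIT  vc=[29]
4: 0x127 (blk 36, set 4) → MISS  vc=[29]
5: 0x12b (blk 37, set 5) → L1-HIT  vc=[29]
6: 0x136 (blk 38, set 6) → MISS  vc=[29]
7: 0xef (blk 29, set 5) → VC-HIT  vc=[37]

MISSES = 4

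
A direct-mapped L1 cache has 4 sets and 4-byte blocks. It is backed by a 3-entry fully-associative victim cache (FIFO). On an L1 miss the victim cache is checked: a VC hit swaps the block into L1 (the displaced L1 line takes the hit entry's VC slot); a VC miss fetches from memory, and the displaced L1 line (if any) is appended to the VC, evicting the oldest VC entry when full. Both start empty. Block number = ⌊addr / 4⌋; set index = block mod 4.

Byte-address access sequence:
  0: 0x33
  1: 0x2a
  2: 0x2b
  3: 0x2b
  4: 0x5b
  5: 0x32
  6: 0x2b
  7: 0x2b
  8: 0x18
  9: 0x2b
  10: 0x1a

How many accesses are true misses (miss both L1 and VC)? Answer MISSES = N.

0: 0x33 (blk 12, set 0) → MISS  vc=[]
1: 0x2a (blk 10, set 2) → MISS  vc=[]
2: 0x2b (blk 10, set 2) → L1-HIT  vc=[]
3: 0x2b (blk 10, set 2) → L1-HIT  vc=[]
4: 0x5b (blk 22, set 2) → MISS  vc=[10]
5: 0x32 (blk 12, set 0) → L1-HIT  vc=[10]
6: 0x2b (blk 10, set 2) → VC-HIT  vc=[22]
7: 0x2b (blk 10, set 2) → L1-HIT  vc=[22]
8: 0x18 (blk 6, set 2) → MISS  vc=[22, 10]
9: 0x2b (blk 10, set 2) → VC-HIT  vc=[22, 6]
10: 0x1a (blk 6, set 2) → VC-HIT  vc=[22, 10]

MISSES = 4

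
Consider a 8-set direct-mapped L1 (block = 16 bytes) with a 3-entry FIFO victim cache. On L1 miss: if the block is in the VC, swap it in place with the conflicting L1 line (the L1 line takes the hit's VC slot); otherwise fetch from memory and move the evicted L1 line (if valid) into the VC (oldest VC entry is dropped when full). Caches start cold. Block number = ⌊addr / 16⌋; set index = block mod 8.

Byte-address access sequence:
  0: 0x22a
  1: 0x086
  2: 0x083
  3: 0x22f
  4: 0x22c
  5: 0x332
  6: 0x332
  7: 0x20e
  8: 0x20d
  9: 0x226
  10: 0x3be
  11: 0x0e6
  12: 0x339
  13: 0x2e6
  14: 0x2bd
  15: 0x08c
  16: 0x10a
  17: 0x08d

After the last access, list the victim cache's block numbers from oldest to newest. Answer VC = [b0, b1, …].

0: 0x22a (blk 34, set 2) → MISS  vc=[]
1: 0x86 (blk 8, set 0) → MISS  vc=[]
2: 0x83 (blk 8, set 0) → L1-HIT  vc=[]
3: 0x22f (blk 34, set 2) → L1-HIT  vc=[]
4: 0x22c (blk 34, set 2) → L1-HIT  vc=[]
5: 0x332 (blk 51, set 3) → MISS  vc=[]
6: 0x332 (blk 51, set 3) → L1-HIT  vc=[]
7: 0x20e (blk 32, set 0) → MISS  vc=[8]
8: 0x20d (blk 32, set 0) → L1-HIT  vc=[8]
9: 0x226 (blk 34, set 2) → L1-HIT  vc=[8]
10: 0x3be (blk 59, set 3) → MISS  vc=[8, 51]
11: 0xe6 (blk 14, set 6) → MISS  vc=[8, 51]
12: 0x339 (blk 51, set 3) → VC-HIT  vc=[8, 59]
13: 0x2e6 (blk 46, set 6) → MISS  vc=[8, 59, 14]
14: 0x2bd (blk 43, set 3) → MISS  vc=[59, 14, 51]
15: 0x8c (blk 8, set 0) → MISS  vc=[14, 51, 32]
16: 0x10a (blk 16, set 0) → MISS  vc=[51, 32, 8]
17: 0x8d (blk 8, set 0) → VC-HIT  vc=[51, 32, 16]

VC = [51, 32, 16]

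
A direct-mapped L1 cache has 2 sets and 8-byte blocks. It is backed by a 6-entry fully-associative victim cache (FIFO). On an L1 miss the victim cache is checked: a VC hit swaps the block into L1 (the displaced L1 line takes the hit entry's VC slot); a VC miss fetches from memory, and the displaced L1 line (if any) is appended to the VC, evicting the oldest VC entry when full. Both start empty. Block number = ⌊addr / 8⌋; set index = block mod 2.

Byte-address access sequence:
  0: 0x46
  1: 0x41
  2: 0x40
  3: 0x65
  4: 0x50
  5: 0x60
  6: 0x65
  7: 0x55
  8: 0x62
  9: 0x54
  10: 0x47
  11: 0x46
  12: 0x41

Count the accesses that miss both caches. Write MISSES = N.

#0 0x46→b8/s0 MISS; vc=[]
#1 0x41→b8/s0 L1-HIT; vc=[]
#2 0x40→b8/s0 L1-HIT; vc=[]
#3 0x65→b12/s0 MISS; vc=[8]
#4 0x50→b10/s0 MISS; vc=[8,12]
#5 0x60→b12/s0 VC-HIT; vc=[8,10]
#6 0x65→b12/s0 L1-HIT; vc=[8,10]
#7 0x55→b10/s0 VC-HIT; vc=[8,12]
#8 0x62→b12/s0 VC-HIT; vc=[8,10]
#9 0x54→b10/s0 VC-HIT; vc=[8,12]
#10 0x47→b8/s0 VC-HIT; vc=[10,12]
#11 0x46→b8/s0 L1-HIT; vc=[10,12]
#12 0x41→b8/s0 L1-HIT; vc=[10,12]

MISSES = 3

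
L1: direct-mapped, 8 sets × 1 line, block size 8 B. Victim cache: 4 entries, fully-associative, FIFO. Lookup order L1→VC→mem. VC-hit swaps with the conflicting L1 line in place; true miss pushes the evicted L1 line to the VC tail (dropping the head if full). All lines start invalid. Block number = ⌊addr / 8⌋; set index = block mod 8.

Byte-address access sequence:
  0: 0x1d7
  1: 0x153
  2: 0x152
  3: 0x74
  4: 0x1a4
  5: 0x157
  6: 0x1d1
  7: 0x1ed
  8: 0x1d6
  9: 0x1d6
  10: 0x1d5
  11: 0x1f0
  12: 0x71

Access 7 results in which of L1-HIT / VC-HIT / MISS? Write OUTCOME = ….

OUTCOME = MISS

#0 0x1d7→b58/s2 MISS; vc=[]
#1 0x153→b42/s2 MISS; vc=[58]
#2 0x152→b42/s2 L1-HIT; vc=[58]
#3 0x74→b14/s6 MISS; vc=[58]
#4 0x1a4→b52/s4 MISS; vc=[58]
#5 0x157→b42/s2 L1-HIT; vc=[58]
#6 0x1d1→b58/s2 VC-HIT; vc=[42]
#7 0x1ed→b61/s5 MISS; vc=[42]
#8 0x1d6→b58/s2 L1-HIT; vc=[42]
#9 0x1d6→b58/s2 L1-HIT; vc=[42]
#10 0x1d5→b58/s2 L1-HIT; vc=[42]
#11 0x1f0→b62/s6 MISS; vc=[42,14]
#12 0x71→b14/s6 VC-HIT; vc=[42,62]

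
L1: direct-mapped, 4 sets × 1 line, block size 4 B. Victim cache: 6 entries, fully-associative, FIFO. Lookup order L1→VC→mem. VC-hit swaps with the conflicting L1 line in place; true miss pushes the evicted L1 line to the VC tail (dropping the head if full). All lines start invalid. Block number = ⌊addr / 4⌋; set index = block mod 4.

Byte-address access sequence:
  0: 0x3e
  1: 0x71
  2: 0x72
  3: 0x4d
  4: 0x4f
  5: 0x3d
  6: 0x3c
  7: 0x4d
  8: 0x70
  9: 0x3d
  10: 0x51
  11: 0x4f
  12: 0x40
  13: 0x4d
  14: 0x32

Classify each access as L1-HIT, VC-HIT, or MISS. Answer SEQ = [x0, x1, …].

SEQ = [MISS, MISS, L1-HIT, MISS, L1-HIT, VC-HIT, L1-HIT, VC-HIT, L1-HIT, VC-HIT, MISS, VC-HIT, MISS, L1-HIT, MISS]

  [0] addr=0x3e blk=15 s=3: MISS | VC []
  [1] addr=0x71 blk=28 s=0: MISS | VC []
  [2] addr=0x72 blk=28 s=0: L1-HIT | VC []
  [3] addr=0x4d blk=19 s=3: MISS | VC [15]
  [4] addr=0x4f blk=19 s=3: L1-HIT | VC [15]
  [5] addr=0x3d blk=15 s=3: VC-HIT | VC [19]
  [6] addr=0x3c blk=15 s=3: L1-HIT | VC [19]
  [7] addr=0x4d blk=19 s=3: VC-HIT | VC [15]
  [8] addr=0x70 blk=28 s=0: L1-HIT | VC [15]
  [9] addr=0x3d blk=15 s=3: VC-HIT | VC [19]
  [10] addr=0x51 blk=20 s=0: MISS | VC [19, 28]
  [11] addr=0x4f blk=19 s=3: VC-HIT | VC [15, 28]
  [12] addr=0x40 blk=16 s=0: MISS | VC [15, 28, 20]
  [13] addr=0x4d blk=19 s=3: L1-HIT | VC [15, 28, 20]
  [14] addr=0x32 blk=12 s=0: MISS | VC [15, 28, 20, 16]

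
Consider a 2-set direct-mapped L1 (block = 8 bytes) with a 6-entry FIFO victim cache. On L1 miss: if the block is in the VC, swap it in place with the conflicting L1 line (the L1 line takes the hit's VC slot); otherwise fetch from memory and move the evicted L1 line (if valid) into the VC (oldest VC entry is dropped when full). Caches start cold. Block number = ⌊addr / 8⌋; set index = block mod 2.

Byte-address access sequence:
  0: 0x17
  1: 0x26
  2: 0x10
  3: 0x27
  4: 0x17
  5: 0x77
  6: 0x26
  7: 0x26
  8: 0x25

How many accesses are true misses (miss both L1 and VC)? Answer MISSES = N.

MISSES = 3

  [0] addr=0x17 blk=2 s=0: MISS | VC []
  [1] addr=0x26 blk=4 s=0: MISS | VC [2]
  [2] addr=0x10 blk=2 s=0: VC-HIT | VC [4]
  [3] addr=0x27 blk=4 s=0: VC-HIT | VC [2]
  [4] addr=0x17 blk=2 s=0: VC-HIT | VC [4]
  [5] addr=0x77 blk=14 s=0: MISS | VC [4, 2]
  [6] addr=0x26 blk=4 s=0: VC-HIT | VC [14, 2]
  [7] addr=0x26 blk=4 s=0: L1-HIT | VC [14, 2]
  [8] addr=0x25 blk=4 s=0: L1-HIT | VC [14, 2]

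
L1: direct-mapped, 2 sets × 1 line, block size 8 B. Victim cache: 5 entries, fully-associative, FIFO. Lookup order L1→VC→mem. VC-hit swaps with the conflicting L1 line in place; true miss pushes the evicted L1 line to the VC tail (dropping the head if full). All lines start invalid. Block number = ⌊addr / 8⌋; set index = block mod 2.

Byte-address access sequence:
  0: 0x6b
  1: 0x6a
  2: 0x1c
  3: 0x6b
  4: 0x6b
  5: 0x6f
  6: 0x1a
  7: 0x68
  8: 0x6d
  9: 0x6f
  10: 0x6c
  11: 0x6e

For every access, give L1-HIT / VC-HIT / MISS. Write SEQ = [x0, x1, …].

#0 0x6b→b13/s1 MISS; vc=[]
#1 0x6a→b13/s1 L1-HIT; vc=[]
#2 0x1c→b3/s1 MISS; vc=[13]
#3 0x6b→b13/s1 VC-HIT; vc=[3]
#4 0x6b→b13/s1 L1-HIT; vc=[3]
#5 0x6f→b13/s1 L1-HIT; vc=[3]
#6 0x1a→b3/s1 VC-HIT; vc=[13]
#7 0x68→b13/s1 VC-HIT; vc=[3]
#8 0x6d→b13/s1 L1-HIT; vc=[3]
#9 0x6f→b13/s1 L1-HIT; vc=[3]
#10 0x6c→b13/s1 L1-HIT; vc=[3]
#11 0x6e→b13/s1 L1-HIT; vc=[3]

SEQ = [MISS, L1-HIT, MISS, VC-HIT, L1-HIT, L1-HIT, VC-HIT, VC-HIT, L1-HIT, L1-HIT, L1-HIT, L1-HIT]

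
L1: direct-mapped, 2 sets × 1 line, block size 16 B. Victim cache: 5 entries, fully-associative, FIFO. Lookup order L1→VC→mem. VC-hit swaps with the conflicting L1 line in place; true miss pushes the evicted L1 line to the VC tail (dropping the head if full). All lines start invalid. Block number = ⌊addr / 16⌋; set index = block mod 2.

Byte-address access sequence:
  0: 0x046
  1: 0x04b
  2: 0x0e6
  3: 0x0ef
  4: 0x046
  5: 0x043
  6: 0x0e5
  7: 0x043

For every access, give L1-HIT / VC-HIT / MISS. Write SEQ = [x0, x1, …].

0: 0x46 (blk 4, set 0) → MISS  vc=[]
1: 0x4b (blk 4, set 0) → L1-HIT  vc=[]
2: 0xe6 (blk 14, set 0) → MISS  vc=[4]
3: 0xef (blk 14, set 0) → L1-HIT  vc=[4]
4: 0x46 (blk 4, set 0) → VC-HIT  vc=[14]
5: 0x43 (blk 4, set 0) → L1-HIT  vc=[14]
6: 0xe5 (blk 14, set 0) → VC-HIT  vc=[4]
7: 0x43 (blk 4, set 0) → VC-HIT  vc=[14]

SEQ = [MISS, L1-HIT, MISS, L1-HIT, VC-HIT, L1-HIT, VC-HIT, VC-HIT]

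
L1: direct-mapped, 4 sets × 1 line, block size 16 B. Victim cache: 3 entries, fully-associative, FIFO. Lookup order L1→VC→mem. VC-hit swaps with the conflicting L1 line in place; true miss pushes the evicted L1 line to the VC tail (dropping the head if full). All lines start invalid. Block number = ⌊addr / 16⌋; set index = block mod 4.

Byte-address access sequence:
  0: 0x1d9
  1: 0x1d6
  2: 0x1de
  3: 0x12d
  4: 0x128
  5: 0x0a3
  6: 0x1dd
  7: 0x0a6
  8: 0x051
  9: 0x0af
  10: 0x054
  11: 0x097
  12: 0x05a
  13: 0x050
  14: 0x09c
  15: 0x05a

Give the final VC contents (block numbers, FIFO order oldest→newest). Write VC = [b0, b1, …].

  [0] addr=0x1d9 blk=29 s=1: MISS | VC []
  [1] addr=0x1d6 blk=29 s=1: L1-HIT | VC []
  [2] addr=0x1de blk=29 s=1: L1-HIT | VC []
  [3] addr=0x12d blk=18 s=2: MISS | VC []
  [4] addr=0x128 blk=18 s=2: L1-HIT | VC []
  [5] addr=0xa3 blk=10 s=2: MISS | VC [18]
  [6] addr=0x1dd blk=29 s=1: L1-HIT | VC [18]
  [7] addr=0xa6 blk=10 s=2: L1-HIT | VC [18]
  [8] addr=0x51 blk=5 s=1: MISS | VC [18, 29]
  [9] addr=0xaf blk=10 s=2: L1-HIT | VC [18, 29]
  [10] addr=0x54 blk=5 s=1: L1-HIT | VC [18, 29]
  [11] addr=0x97 blk=9 s=1: MISS | VC [18, 29, 5]
  [12] addr=0x5a blk=5 s=1: VC-HIT | VC [18, 29, 9]
  [13] addr=0x50 blk=5 s=1: L1-HIT | VC [18, 29, 9]
  [14] addr=0x9c blk=9 s=1: VC-HIT | VC [18, 29, 5]
  [15] addr=0x5a blk=5 s=1: VC-HIT | VC [18, 29, 9]

VC = [18, 29, 9]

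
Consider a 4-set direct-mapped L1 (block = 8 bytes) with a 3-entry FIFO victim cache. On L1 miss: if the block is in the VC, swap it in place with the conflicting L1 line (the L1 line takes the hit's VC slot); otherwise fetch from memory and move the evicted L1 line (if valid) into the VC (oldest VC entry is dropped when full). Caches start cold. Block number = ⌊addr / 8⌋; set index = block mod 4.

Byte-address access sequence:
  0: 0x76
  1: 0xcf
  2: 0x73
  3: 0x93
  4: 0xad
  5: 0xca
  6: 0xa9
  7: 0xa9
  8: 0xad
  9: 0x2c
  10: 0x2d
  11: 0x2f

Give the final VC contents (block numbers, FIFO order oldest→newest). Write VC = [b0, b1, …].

  [0] addr=0x76 blk=14 s=2: MISS | VC []
  [1] addr=0xcf blk=25 s=1: MISS | VC []
  [2] addr=0x73 blk=14 s=2: L1-HIT | VC []
  [3] addr=0x93 blk=18 s=2: MISS | VC [14]
  [4] addr=0xad blk=21 s=1: MISS | VC [14, 25]
  [5] addr=0xca blk=25 s=1: VC-HIT | VC [14, 21]
  [6] addr=0xa9 blk=21 s=1: VC-HIT | VC [14, 25]
  [7] addr=0xa9 blk=21 s=1: L1-HIT | VC [14, 25]
  [8] addr=0xad blk=21 s=1: L1-HIT | VC [14, 25]
  [9] addr=0x2c blk=5 s=1: MISS | VC [14, 25, 21]
  [10] addr=0x2d blk=5 s=1: L1-HIT | VC [14, 25, 21]
  [11] addr=0x2f blk=5 s=1: L1-HIT | VC [14, 25, 21]

VC = [14, 25, 21]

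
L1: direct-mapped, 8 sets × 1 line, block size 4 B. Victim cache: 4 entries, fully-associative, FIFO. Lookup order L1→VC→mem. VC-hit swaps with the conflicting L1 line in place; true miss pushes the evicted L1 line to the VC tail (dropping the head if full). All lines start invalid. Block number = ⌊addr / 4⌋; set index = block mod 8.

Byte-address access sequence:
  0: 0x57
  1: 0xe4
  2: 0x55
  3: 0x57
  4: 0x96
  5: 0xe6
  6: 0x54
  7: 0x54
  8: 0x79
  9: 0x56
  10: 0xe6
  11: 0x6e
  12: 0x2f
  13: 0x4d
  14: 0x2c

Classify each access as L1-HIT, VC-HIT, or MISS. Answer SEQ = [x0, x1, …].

  [0] addr=0x57 blk=21 s=5: MISS | VC []
  [1] addr=0xe4 blk=57 s=1: MISS | VC []
  [2] addr=0x55 blk=21 s=5: L1-HIT | VC []
  [3] addr=0x57 blk=21 s=5: L1-HIT | VC []
  [4] addr=0x96 blk=37 s=5: MISS | VC [21]
  [5] addr=0xe6 blk=57 s=1: L1-HIT | VC [21]
  [6] addr=0x54 blk=21 s=5: VC-HIT | VC [37]
  [7] addr=0x54 blk=21 s=5: L1-HIT | VC [37]
  [8] addr=0x79 blk=30 s=6: MISS | VC [37]
  [9] addr=0x56 blk=21 s=5: L1-HIT | VC [37]
  [10] addr=0xe6 blk=57 s=1: L1-HIT | VC [37]
  [11] addr=0x6e blk=27 s=3: MISS | VC [37]
  [12] addr=0x2f blk=11 s=3: MISS | VC [37, 27]
  [13] addr=0x4d blk=19 s=3: MISS | VC [37, 27, 11]
  [14] addr=0x2c blk=11 s=3: VC-HIT | VC [37, 27, 19]

SEQ = [MISS, MISS, L1-HIT, L1-HIT, MISS, L1-HIT, VC-HIT, L1-HIT, MISS, L1-HIT, L1-HIT, MISS, MISS, MISS, VC-HIT]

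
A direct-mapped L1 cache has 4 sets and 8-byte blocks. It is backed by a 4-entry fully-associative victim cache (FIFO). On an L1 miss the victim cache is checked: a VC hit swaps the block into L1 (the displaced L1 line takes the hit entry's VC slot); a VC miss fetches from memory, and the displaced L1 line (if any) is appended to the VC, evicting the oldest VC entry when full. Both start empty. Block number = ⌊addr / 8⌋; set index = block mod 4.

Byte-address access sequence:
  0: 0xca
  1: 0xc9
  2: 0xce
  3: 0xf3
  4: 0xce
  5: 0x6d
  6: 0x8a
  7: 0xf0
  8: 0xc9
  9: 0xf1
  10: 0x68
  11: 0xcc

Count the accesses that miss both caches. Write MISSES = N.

#0 0xca→b25/s1 MISS; vc=[]
#1 0xc9→b25/s1 L1-HIT; vc=[]
#2 0xce→b25/s1 L1-HIT; vc=[]
#3 0xf3→b30/s2 MISS; vc=[]
#4 0xce→b25/s1 L1-HIT; vc=[]
#5 0x6d→b13/s1 MISS; vc=[25]
#6 0x8a→b17/s1 MISS; vc=[25,13]
#7 0xf0→b30/s2 L1-HIT; vc=[25,13]
#8 0xc9→b25/s1 VC-HIT; vc=[17,13]
#9 0xf1→b30/s2 L1-HIT; vc=[17,13]
#10 0x68→b13/s1 VC-HIT; vc=[17,25]
#11 0xcc→b25/s1 VC-HIT; vc=[17,13]

MISSES = 4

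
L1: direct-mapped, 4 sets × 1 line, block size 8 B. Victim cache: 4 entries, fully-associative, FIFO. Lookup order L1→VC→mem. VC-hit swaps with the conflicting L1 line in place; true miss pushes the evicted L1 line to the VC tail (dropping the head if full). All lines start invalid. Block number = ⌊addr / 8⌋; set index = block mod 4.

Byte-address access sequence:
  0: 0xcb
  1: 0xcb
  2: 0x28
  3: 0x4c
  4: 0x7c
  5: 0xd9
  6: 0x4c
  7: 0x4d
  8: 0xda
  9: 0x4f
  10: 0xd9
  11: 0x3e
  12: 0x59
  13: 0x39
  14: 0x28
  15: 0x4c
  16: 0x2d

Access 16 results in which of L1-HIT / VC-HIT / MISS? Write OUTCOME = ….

OUTCOME = VC-HIT

  [0] addr=0xcb blk=25 s=1: MISS | VC []
  [1] addr=0xcb blk=25 s=1: L1-HIT | VC []
  [2] addr=0x28 blk=5 s=1: MISS | VC [25]
  [3] addr=0x4c blk=9 s=1: MISS | VC [25, 5]
  [4] addr=0x7c blk=15 s=3: MISS | VC [25, 5]
  [5] addr=0xd9 blk=27 s=3: MISS | VC [25, 5, 15]
  [6] addr=0x4c blk=9 s=1: L1-HIT | VC [25, 5, 15]
  [7] addr=0x4d blk=9 s=1: L1-HIT | VC [25, 5, 15]
  [8] addr=0xda blk=27 s=3: L1-HIT | VC [25, 5, 15]
  [9] addr=0x4f blk=9 s=1: L1-HIT | VC [25, 5, 15]
  [10] addr=0xd9 blk=27 s=3: L1-HIT | VC [25, 5, 15]
  [11] addr=0x3e blk=7 s=3: MISS | VC [25, 5, 15, 27]
  [12] addr=0x59 blk=11 s=3: MISS | VC [5, 15, 27, 7]
  [13] addr=0x39 blk=7 s=3: VC-HIT | VC [5, 15, 27, 11]
  [14] addr=0x28 blk=5 s=1: VC-HIT | VC [9, 15, 27, 11]
  [15] addr=0x4c blk=9 s=1: VC-HIT | VC [5, 15, 27, 11]
  [16] addr=0x2d blk=5 s=1: VC-HIT | VC [9, 15, 27, 11]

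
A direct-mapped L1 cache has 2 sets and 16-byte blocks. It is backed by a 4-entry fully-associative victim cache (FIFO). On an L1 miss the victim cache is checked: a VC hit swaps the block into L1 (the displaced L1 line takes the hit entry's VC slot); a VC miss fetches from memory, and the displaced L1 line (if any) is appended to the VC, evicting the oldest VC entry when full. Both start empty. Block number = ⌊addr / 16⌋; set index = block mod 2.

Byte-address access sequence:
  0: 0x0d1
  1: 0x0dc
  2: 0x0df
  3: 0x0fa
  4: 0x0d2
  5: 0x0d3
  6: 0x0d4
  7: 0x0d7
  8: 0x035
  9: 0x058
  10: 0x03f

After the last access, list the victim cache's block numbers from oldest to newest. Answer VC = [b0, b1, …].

VC = [15, 13, 5]

  [0] addr=0xd1 blk=13 s=1: MISS | VC []
  [1] addr=0xdc blk=13 s=1: L1-HIT | VC []
  [2] addr=0xdf blk=13 s=1: L1-HIT | VC []
  [3] addr=0xfa blk=15 s=1: MISS | VC [13]
  [4] addr=0xd2 blk=13 s=1: VC-HIT | VC [15]
  [5] addr=0xd3 blk=13 s=1: L1-HIT | VC [15]
  [6] addr=0xd4 blk=13 s=1: L1-HIT | VC [15]
  [7] addr=0xd7 blk=13 s=1: L1-HIT | VC [15]
  [8] addr=0x35 blk=3 s=1: MISS | VC [15, 13]
  [9] addr=0x58 blk=5 s=1: MISS | VC [15, 13, 3]
  [10] addr=0x3f blk=3 s=1: VC-HIT | VC [15, 13, 5]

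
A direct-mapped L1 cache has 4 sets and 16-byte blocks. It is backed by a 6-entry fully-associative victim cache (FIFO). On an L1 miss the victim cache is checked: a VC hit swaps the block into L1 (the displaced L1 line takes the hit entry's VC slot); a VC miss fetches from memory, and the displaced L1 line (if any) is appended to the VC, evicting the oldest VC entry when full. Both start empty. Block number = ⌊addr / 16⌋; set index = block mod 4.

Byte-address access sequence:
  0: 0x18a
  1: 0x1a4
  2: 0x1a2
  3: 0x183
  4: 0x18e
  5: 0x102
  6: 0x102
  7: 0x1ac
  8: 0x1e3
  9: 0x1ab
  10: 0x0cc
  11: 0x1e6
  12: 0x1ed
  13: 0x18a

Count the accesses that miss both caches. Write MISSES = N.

  [0] addr=0x18a blk=24 s=0: MISS | VC []
  [1] addr=0x1a4 blk=26 s=2: MISS | VC []
  [2] addr=0x1a2 blk=26 s=2: L1-HIT | VC []
  [3] addr=0x183 blk=24 s=0: L1-HIT | VC []
  [4] addr=0x18e blk=24 s=0: L1-HIT | VC []
  [5] addr=0x102 blk=16 s=0: MISS | VC [24]
  [6] addr=0x102 blk=16 s=0: L1-HIT | VC [24]
  [7] addr=0x1ac blk=26 s=2: L1-HIT | VC [24]
  [8] addr=0x1e3 blk=30 s=2: MISS | VC [24, 26]
  [9] addr=0x1ab blk=26 s=2: VC-HIT | VC [24, 30]
  [10] addr=0xcc blk=12 s=0: MISS | VC [24, 30, 16]
  [11] addr=0x1e6 blk=30 s=2: VC-HIT | VC [24, 26, 16]
  [12] addr=0x1ed blk=30 s=2: L1-HIT | VC [24, 26, 16]
  [13] addr=0x18a blk=24 s=0: VC-HIT | VC [12, 26, 16]

MISSES = 5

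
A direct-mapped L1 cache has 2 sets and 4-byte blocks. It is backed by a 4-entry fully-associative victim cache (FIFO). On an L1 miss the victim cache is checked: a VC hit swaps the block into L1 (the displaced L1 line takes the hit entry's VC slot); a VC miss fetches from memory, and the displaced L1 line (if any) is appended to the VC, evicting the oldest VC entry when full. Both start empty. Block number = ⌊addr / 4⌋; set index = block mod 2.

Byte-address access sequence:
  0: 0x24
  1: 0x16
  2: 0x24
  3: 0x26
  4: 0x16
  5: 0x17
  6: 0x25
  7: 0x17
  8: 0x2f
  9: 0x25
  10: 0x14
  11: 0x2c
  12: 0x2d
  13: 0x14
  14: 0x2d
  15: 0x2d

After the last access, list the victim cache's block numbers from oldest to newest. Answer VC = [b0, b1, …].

VC = [5, 9]

#0 0x24→b9/s1 MISS; vc=[]
#1 0x16→b5/s1 MISS; vc=[9]
#2 0x24→b9/s1 VC-HIT; vc=[5]
#3 0x26→b9/s1 L1-HIT; vc=[5]
#4 0x16→b5/s1 VC-HIT; vc=[9]
#5 0x17→b5/s1 L1-HIT; vc=[9]
#6 0x25→b9/s1 VC-HIT; vc=[5]
#7 0x17→b5/s1 VC-HIT; vc=[9]
#8 0x2f→b11/s1 MISS; vc=[9,5]
#9 0x25→b9/s1 VC-HIT; vc=[11,5]
#10 0x14→b5/s1 VC-HIT; vc=[11,9]
#11 0x2c→b11/s1 VC-HIT; vc=[5,9]
#12 0x2d→b11/s1 L1-HIT; vc=[5,9]
#13 0x14→b5/s1 VC-HIT; vc=[11,9]
#14 0x2d→b11/s1 VC-HIT; vc=[5,9]
#15 0x2d→b11/s1 L1-HIT; vc=[5,9]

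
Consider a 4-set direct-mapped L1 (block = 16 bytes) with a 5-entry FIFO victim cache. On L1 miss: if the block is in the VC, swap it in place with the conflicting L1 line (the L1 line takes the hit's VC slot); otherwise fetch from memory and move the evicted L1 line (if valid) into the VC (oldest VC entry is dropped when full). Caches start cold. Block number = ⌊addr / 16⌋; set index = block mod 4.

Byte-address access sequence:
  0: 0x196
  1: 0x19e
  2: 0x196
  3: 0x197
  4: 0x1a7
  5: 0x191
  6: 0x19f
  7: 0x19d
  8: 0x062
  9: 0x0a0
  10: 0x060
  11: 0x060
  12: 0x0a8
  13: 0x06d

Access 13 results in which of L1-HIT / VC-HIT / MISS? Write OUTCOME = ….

#0 0x196→b25/s1 MISS; vc=[]
#1 0x19e→b25/s1 L1-HIT; vc=[]
#2 0x196→b25/s1 L1-HIT; vc=[]
#3 0x197→b25/s1 L1-HIT; vc=[]
#4 0x1a7→b26/s2 MISS; vc=[]
#5 0x191→b25/s1 L1-HIT; vc=[]
#6 0x19f→b25/s1 L1-HIT; vc=[]
#7 0x19d→b25/s1 L1-HIT; vc=[]
#8 0x62→b6/s2 MISS; vc=[26]
#9 0xa0→b10/s2 MISS; vc=[26,6]
#10 0x60→b6/s2 VC-HIT; vc=[26,10]
#11 0x60→b6/s2 L1-HIT; vc=[26,10]
#12 0xa8→b10/s2 VC-HIT; vc=[26,6]
#13 0x6d→b6/s2 VC-HIT; vc=[26,10]

OUTCOME = VC-HIT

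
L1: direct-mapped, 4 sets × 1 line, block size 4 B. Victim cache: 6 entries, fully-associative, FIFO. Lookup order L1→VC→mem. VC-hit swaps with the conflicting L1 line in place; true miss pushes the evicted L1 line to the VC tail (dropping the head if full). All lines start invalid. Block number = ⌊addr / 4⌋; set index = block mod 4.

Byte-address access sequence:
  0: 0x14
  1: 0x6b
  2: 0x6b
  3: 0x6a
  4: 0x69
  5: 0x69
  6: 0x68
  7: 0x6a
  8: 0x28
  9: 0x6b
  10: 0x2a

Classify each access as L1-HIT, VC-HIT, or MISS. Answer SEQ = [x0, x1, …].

#0 0x14→b5/s1 MISS; vc=[]
#1 0x6b→b26/s2 MISS; vc=[]
#2 0x6b→b26/s2 L1-HIT; vc=[]
#3 0x6a→b26/s2 L1-HIT; vc=[]
#4 0x69→b26/s2 L1-HIT; vc=[]
#5 0x69→b26/s2 L1-HIT; vc=[]
#6 0x68→b26/s2 L1-HIT; vc=[]
#7 0x6a→b26/s2 L1-HIT; vc=[]
#8 0x28→b10/s2 MISS; vc=[26]
#9 0x6b→b26/s2 VC-HIT; vc=[10]
#10 0x2a→b10/s2 VC-HIT; vc=[26]

SEQ = [MISS, MISS, L1-HIT, L1-HIT, L1-HIT, L1-HIT, L1-HIT, L1-HIT, MISS, VC-HIT, VC-HIT]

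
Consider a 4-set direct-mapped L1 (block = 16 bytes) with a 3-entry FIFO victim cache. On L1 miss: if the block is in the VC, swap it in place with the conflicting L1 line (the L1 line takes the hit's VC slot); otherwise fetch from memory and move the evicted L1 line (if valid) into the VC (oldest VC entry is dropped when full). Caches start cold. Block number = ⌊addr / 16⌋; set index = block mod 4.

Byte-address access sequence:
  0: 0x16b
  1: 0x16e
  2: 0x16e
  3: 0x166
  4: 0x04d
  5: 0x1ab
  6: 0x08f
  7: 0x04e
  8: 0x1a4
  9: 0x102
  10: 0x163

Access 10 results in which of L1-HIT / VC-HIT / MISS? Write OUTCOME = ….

  [0] addr=0x16b blk=22 s=2: MISS | VC []
  [1] addr=0x16e blk=22 s=2: L1-HIT | VC []
  [2] addr=0x16e blk=22 s=2: L1-HIT | VC []
  [3] addr=0x166 blk=22 s=2: L1-HIT | VC []
  [4] addr=0x4d blk=4 s=0: MISS | VC []
  [5] addr=0x1ab blk=26 s=2: MISS | VC [22]
  [6] addr=0x8f blk=8 s=0: MISS | VC [22, 4]
  [7] addr=0x4e blk=4 s=0: VC-HIT | VC [22, 8]
  [8] addr=0x1a4 blk=26 s=2: L1-HIT | VC [22, 8]
  [9] addr=0x102 blk=16 s=0: MISS | VC [22, 8, 4]
  [10] addr=0x163 blk=22 s=2: VC-HIT | VC [26, 8, 4]

OUTCOME = VC-HIT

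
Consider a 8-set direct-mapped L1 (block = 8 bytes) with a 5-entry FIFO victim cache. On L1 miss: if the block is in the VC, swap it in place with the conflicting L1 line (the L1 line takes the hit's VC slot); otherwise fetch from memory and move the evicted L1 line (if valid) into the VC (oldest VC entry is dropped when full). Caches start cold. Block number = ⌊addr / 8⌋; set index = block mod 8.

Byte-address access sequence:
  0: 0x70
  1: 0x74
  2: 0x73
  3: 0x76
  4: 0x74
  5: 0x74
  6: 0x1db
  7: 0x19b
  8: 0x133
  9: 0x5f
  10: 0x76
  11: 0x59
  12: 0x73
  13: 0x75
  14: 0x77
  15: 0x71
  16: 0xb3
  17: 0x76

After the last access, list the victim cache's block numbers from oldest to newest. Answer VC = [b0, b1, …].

VC = [59, 38, 51, 22]

#0 0x70→b14/s6 MISS; vc=[]
#1 0x74→b14/s6 L1-HIT; vc=[]
#2 0x73→b14/s6 L1-HIT; vc=[]
#3 0x76→b14/s6 L1-HIT; vc=[]
#4 0x74→b14/s6 L1-HIT; vc=[]
#5 0x74→b14/s6 L1-HIT; vc=[]
#6 0x1db→b59/s3 MISS; vc=[]
#7 0x19b→b51/s3 MISS; vc=[59]
#8 0x133→b38/s6 MISS; vc=[59,14]
#9 0x5f→b11/s3 MISS; vc=[59,14,51]
#10 0x76→b14/s6 VC-HIT; vc=[59,38,51]
#11 0x59→b11/s3 L1-HIT; vc=[59,38,51]
#12 0x73→b14/s6 L1-HIT; vc=[59,38,51]
#13 0x75→b14/s6 L1-HIT; vc=[59,38,51]
#14 0x77→b14/s6 L1-HIT; vc=[59,38,51]
#15 0x71→b14/s6 L1-HIT; vc=[59,38,51]
#16 0xb3→b22/s6 MISS; vc=[59,38,51,14]
#17 0x76→b14/s6 VC-HIT; vc=[59,38,51,22]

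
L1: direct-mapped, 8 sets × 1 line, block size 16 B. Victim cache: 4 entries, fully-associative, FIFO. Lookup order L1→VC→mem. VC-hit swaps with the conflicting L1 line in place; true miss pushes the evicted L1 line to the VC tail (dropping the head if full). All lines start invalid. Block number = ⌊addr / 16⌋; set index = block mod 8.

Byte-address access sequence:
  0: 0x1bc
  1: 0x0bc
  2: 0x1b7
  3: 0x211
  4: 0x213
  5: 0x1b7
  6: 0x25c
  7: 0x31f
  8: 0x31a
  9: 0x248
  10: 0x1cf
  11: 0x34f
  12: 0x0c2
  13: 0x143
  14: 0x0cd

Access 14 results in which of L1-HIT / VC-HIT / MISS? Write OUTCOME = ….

OUTCOME = VC-HIT

#0 0x1bc→b27/s3 MISS; vc=[]
#1 0xbc→b11/s3 MISS; vc=[27]
#2 0x1b7→b27/s3 VC-HIT; vc=[11]
#3 0x211→b33/s1 MISS; vc=[11]
#4 0x213→b33/s1 L1-HIT; vc=[11]
#5 0x1b7→b27/s3 L1-HIT; vc=[11]
#6 0x25c→b37/s5 MISS; vc=[11]
#7 0x31f→b49/s1 MISS; vc=[11,33]
#8 0x31a→b49/s1 L1-HIT; vc=[11,33]
#9 0x248→b36/s4 MISS; vc=[11,33]
#10 0x1cf→b28/s4 MISS; vc=[11,33,36]
#11 0x34f→b52/s4 MISS; vc=[11,33,36,28]
#12 0xc2→b12/s4 MISS; vc=[33,36,28,52]
#13 0x143→b20/s4 MISS; vc=[36,28,52,12]
#14 0xcd→b12/s4 VC-HIT; vc=[36,28,52,20]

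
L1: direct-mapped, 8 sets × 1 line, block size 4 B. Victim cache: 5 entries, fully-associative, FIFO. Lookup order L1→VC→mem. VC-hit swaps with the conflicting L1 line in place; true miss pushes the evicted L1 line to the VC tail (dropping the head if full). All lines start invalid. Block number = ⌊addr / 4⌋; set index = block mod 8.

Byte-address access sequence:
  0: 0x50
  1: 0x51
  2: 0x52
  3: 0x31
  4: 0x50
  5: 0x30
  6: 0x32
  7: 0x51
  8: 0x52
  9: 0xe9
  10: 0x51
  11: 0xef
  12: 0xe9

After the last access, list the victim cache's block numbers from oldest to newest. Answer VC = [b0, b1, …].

VC = [12]

  [0] addr=0x50 blk=20 s=4: MISS | VC []
  [1] addr=0x51 blk=20 s=4: L1-HIT | VC []
  [2] addr=0x52 blk=20 s=4: L1-HIT | VC []
  [3] addr=0x31 blk=12 s=4: MISS | VC [20]
  [4] addr=0x50 blk=20 s=4: VC-HIT | VC [12]
  [5] addr=0x30 blk=12 s=4: VC-HIT | VC [20]
  [6] addr=0x32 blk=12 s=4: L1-HIT | VC [20]
  [7] addr=0x51 blk=20 s=4: VC-HIT | VC [12]
  [8] addr=0x52 blk=20 s=4: L1-HIT | VC [12]
  [9] addr=0xe9 blk=58 s=2: MISS | VC [12]
  [10] addr=0x51 blk=20 s=4: L1-HIT | VC [12]
  [11] addr=0xef blk=59 s=3: MISS | VC [12]
  [12] addr=0xe9 blk=58 s=2: L1-HIT | VC [12]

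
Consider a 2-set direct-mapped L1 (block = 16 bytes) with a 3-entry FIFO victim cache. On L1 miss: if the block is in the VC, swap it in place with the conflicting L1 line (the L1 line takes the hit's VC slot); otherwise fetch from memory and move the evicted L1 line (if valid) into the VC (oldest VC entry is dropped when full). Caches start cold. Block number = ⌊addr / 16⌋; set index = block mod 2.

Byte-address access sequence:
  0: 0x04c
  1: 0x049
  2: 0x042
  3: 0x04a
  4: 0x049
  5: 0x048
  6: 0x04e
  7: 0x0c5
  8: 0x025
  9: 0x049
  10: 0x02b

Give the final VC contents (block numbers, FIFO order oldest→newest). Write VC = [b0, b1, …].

  [0] addr=0x4c blk=4 s=0: MISS | VC []
  [1] addr=0x49 blk=4 s=0: L1-HIT | VC []
  [2] addr=0x42 blk=4 s=0: L1-HIT | VC []
  [3] addr=0x4a blk=4 s=0: L1-HIT | VC []
  [4] addr=0x49 blk=4 s=0: L1-HIT | VC []
  [5] addr=0x48 blk=4 s=0: L1-HIT | VC []
  [6] addr=0x4e blk=4 s=0: L1-HIT | VC []
  [7] addr=0xc5 blk=12 s=0: MISS | VC [4]
  [8] addr=0x25 blk=2 s=0: MISS | VC [4, 12]
  [9] addr=0x49 blk=4 s=0: VC-HIT | VC [2, 12]
  [10] addr=0x2b blk=2 s=0: VC-HIT | VC [4, 12]

VC = [4, 12]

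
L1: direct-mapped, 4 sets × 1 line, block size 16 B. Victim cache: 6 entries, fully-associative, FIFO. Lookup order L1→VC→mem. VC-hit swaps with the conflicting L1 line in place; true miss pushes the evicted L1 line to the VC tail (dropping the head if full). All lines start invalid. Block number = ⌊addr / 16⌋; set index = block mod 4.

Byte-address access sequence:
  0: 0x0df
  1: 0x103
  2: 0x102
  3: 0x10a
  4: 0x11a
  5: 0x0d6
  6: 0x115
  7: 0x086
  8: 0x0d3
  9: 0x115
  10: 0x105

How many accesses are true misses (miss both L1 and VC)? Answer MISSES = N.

  [0] addr=0xdf blk=13 s=1: MISS | VC []
  [1] addr=0x103 blk=16 s=0: MISS | VC []
  [2] addr=0x102 blk=16 s=0: L1-HIT | VC []
  [3] addr=0x10a blk=16 s=0: L1-HIT | VC []
  [4] addr=0x11a blk=17 s=1: MISS | VC [13]
  [5] addr=0xd6 blk=13 s=1: VC-HIT | VC [17]
  [6] addr=0x115 blk=17 s=1: VC-HIT | VC [13]
  [7] addr=0x86 blk=8 s=0: MISS | VC [13, 16]
  [8] addr=0xd3 blk=13 s=1: VC-HIT | VC [17, 16]
  [9] addr=0x115 blk=17 s=1: VC-HIT | VC [13, 16]
  [10] addr=0x105 blk=16 s=0: VC-HIT | VC [13, 8]

MISSES = 4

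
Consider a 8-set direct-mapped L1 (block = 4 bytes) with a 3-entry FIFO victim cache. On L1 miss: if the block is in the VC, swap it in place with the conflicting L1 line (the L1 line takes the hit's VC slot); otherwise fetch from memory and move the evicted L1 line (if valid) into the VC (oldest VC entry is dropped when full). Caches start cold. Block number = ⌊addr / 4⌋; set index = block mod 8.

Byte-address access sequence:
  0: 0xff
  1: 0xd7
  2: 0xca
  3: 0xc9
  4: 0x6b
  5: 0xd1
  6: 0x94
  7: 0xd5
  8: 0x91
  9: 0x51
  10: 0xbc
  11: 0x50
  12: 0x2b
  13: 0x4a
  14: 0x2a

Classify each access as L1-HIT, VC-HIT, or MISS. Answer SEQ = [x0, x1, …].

SEQ = [MISS, MISS, MISS, L1-HIT, MISS, MISS, MISS, VC-HIT, MISS, MISS, MISS, L1-HIT, MISS, MISS, VC-HIT]

0: 0xff (blk 63, set 7) → MISS  vc=[]
1: 0xd7 (blk 53, set 5) → MISS  vc=[]
2: 0xca (blk 50, set 2) → MISS  vc=[]
3: 0xc9 (blk 50, set 2) → L1-HIT  vc=[]
4: 0x6b (blk 26, set 2) → MISS  vc=[50]
5: 0xd1 (blk 52, set 4) → MISS  vc=[50]
6: 0x94 (blk 37, set 5) → MISS  vc=[50, 53]
7: 0xd5 (blk 53, set 5) → VC-HIT  vc=[50, 37]
8: 0x91 (blk 36, set 4) → MISS  vc=[50, 37, 52]
9: 0x51 (blk 20, set 4) → MISS  vc=[37, 52, 36]
10: 0xbc (blk 47, set 7) → MISS  vc=[52, 36, 63]
11: 0x50 (blk 20, set 4) → L1-HIT  vc=[52, 36, 63]
12: 0x2b (blk 10, set 2) → MISS  vc=[36, 63, 26]
13: 0x4a (blk 18, set 2) → MISS  vc=[63, 26, 10]
14: 0x2a (blk 10, set 2) → VC-HIT  vc=[63, 26, 18]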